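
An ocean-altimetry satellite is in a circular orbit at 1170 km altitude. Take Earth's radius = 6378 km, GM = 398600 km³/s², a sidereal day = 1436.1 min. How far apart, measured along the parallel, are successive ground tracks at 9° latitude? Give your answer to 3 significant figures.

3000 km

Semi-major axis a = 6378 + 1170 = 7548 km. Period T = 2π√(a³/μ) = 2π√(7548³/398600) = 6526.2 s = 108.77 min.
Node shift per orbit = (6526.2/86166) × 360° = 27.27°.
Equatorial spacing = 27.27 × 111.3 km/° = 3035 km.
At 9° latitude, spacing = 3035 × cos(9°) = 2998 km.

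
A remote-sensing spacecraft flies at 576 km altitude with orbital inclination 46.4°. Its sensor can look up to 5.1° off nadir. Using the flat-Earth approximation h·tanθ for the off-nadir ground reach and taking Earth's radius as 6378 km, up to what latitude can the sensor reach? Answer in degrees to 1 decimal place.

For a prograde orbit the ground track reaches latitude ±i = ±46.4°.
Sensor half-swath on the ground ≈ 576·tan(5.1°) = 51 km = 0.46° of latitude.
Maximum observable latitude ≈ 46.4 + 0.46 = 46.9°.

46.9°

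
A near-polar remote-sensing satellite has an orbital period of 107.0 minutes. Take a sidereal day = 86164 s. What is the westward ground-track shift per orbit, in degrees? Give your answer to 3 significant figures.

26.8°

T = 107.0 min = 6420.0 s.
During one orbit Earth rotates (6420.0 / 86164) × 360° = 26.82°.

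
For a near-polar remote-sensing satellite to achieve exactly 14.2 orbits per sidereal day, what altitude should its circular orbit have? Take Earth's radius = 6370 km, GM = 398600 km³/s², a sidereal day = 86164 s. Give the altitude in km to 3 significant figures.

Required period T = 86164 / 14.2 = 6067.9 s.
From T = 2π√(a³/μ): a = (μ T²/4π²)^(1/3) = (398600 × 6067.9² / 4π²)^(1/3) = 7190 km.
Altitude h = a − R = 7190 − 6370 = 820 km.

820 km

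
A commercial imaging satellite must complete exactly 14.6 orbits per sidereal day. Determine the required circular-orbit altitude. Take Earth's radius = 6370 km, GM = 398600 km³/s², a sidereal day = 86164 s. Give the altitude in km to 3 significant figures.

Required period T = 86164 / 14.6 = 5901.6 s.
From T = 2π√(a³/μ): a = (μ T²/4π²)^(1/3) = (398600 × 5901.6² / 4π²)^(1/3) = 7058 km.
Altitude h = a − R = 7058 − 6370 = 688 km.

688 km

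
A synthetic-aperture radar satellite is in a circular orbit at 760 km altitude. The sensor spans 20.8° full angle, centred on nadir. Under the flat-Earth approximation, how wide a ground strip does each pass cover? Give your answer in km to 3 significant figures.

Half-angle = 20.8°/2 = 10.4°.
Swath width ≈ 2h·tan(θ/2) = 2 × 760 × tan(10.4°) = 279.0 km.

279 km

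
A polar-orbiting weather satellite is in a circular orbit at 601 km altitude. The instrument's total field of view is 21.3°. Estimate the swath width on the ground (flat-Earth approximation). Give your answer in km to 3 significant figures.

226 km

Half-angle = 21.3°/2 = 10.65°.
Swath width ≈ 2h·tan(θ/2) = 2 × 601 × tan(10.65°) = 226.0 km.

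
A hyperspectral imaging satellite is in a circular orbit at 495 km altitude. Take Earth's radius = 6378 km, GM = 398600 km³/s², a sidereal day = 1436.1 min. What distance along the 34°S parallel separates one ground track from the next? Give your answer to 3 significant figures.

Semi-major axis a = 6378 + 495 = 6873 km. Period T = 2π√(a³/μ) = 2π√(6873³/398600) = 5670.6 s = 94.51 min.
Node shift per orbit = (5670.6/86166) × 360° = 23.69°.
Equatorial spacing = 23.69 × 111.3 km/° = 2637 km.
At 34° latitude, spacing = 2637 × cos(34°) = 2186 km.

2190 km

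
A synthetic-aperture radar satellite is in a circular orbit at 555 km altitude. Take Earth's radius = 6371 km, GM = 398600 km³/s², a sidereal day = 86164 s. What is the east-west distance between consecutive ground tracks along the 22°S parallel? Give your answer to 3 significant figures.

2470 km

Semi-major axis a = 6371 + 555 = 6926 km. Period T = 2π√(a³/μ) = 2π√(6926³/398600) = 5736.3 s = 95.61 min.
Node shift per orbit = (5736.3/86164) × 360° = 23.97°.
Equatorial spacing = 23.97 × 111.2 km/° = 2665 km.
At 22° latitude, spacing = 2665 × cos(22°) = 2471 km.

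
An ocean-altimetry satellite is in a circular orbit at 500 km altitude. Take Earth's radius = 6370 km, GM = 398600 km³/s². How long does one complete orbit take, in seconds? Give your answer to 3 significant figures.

Semi-major axis a = 6370 + 500 = 6870 km. Period T = 2π√(a³/μ) = 2π√(6870³/398600) = 5666.9 s = 94.45 min.

5670 seconds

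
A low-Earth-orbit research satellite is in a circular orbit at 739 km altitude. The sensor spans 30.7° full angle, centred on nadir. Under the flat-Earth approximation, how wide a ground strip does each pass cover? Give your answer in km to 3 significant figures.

406 km

Half-angle = 30.7°/2 = 15.35°.
Swath width ≈ 2h·tan(θ/2) = 2 × 739 × tan(15.35°) = 405.7 km.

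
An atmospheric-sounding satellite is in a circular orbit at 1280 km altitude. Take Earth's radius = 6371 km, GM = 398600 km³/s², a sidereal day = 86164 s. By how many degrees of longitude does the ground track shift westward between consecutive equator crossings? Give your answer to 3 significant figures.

27.8°

Semi-major axis a = 6371 + 1280 = 7651 km. Period T = 2π√(a³/μ) = 2π√(7651³/398600) = 6660.2 s = 111.00 min.
During one orbit Earth rotates (6660.2 / 86164) × 360° = 27.83°.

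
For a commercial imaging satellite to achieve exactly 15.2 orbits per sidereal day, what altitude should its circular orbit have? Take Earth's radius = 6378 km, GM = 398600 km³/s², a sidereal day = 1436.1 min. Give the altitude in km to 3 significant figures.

Required period T = 86166 / 15.2 = 5668.8 s.
From T = 2π√(a³/μ): a = (μ T²/4π²)^(1/3) = (398600 × 5668.8² / 4π²)^(1/3) = 6872 km.
Altitude h = a − R = 6872 − 6378 = 494 km.

494 km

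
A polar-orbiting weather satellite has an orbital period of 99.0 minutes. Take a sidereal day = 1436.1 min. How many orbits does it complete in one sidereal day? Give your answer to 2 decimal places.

14.51

T = 99.0 min = 5940.0 s.
Orbits per sidereal day = 86166 / 5940.0 = 14.506.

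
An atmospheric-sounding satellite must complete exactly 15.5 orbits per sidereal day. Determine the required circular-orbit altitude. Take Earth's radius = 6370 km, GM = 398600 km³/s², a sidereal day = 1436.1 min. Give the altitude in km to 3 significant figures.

Required period T = 86166 / 15.5 = 5559.1 s.
From T = 2π√(a³/μ): a = (μ T²/4π²)^(1/3) = (398600 × 5559.1² / 4π²)^(1/3) = 6783 km.
Altitude h = a − R = 6783 − 6370 = 413 km.

413 km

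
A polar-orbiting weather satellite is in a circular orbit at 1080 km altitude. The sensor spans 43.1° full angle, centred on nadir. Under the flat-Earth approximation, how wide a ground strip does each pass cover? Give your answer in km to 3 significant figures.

853 km

Half-angle = 43.1°/2 = 21.55°.
Swath width ≈ 2h·tan(θ/2) = 2 × 1080 × tan(21.55°) = 853.0 km.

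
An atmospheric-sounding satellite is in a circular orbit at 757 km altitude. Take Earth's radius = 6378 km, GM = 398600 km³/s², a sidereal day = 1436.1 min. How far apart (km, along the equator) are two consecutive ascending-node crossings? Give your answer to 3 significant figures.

2790 km

Semi-major axis a = 6378 + 757 = 7135 km. Period T = 2π√(a³/μ) = 2π√(7135³/398600) = 5997.9 s = 99.97 min.
During one orbit Earth rotates (5997.9 / 86166) × 360° = 25.06°.
At the equator that is 25.06° × (2π·6378/360) km/° = 25.06 × 111.3 = 2790 km.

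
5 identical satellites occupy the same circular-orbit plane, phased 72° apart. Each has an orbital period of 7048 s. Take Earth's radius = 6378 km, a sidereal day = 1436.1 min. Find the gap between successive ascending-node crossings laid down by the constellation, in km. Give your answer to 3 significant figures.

Single-satellite node shift = (7048.0/86166) × 360° = 29.45°.
With 5 satellites evenly phased, successive equator crossings are 29.45/5 = 5.889° apart.
That is 5.889 × 111.3 = 656 km at the equator.

656 km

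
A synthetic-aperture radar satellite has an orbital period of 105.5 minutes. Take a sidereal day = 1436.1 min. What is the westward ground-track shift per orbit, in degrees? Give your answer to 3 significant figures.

T = 105.5 min = 6330.0 s.
During one orbit Earth rotates (6330.0 / 86166) × 360° = 26.45°.

26.4°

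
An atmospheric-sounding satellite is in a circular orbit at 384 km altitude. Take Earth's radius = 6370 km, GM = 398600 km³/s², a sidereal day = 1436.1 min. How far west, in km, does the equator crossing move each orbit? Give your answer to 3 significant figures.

Semi-major axis a = 6370 + 384 = 6754 km. Period T = 2π√(a³/μ) = 2π√(6754³/398600) = 5524.0 s = 92.07 min.
During one orbit Earth rotates (5524.0 / 86166) × 360° = 23.08°.
At the equator that is 23.08° × (2π·6370/360) km/° = 23.08 × 111.2 = 2566 km.

2570 km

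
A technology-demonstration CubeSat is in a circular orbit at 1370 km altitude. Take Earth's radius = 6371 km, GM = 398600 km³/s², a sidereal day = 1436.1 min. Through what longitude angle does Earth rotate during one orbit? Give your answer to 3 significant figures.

Semi-major axis a = 6371 + 1370 = 7741 km. Period T = 2π√(a³/μ) = 2π√(7741³/398600) = 6778.1 s = 112.97 min.
During one orbit Earth rotates (6778.1 / 86166) × 360° = 28.32°.

28.3°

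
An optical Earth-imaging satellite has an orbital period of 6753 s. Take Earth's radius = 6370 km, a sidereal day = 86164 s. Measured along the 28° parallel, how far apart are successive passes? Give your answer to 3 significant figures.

Node shift per orbit = (6753.0/86164) × 360° = 28.21°.
Equatorial spacing = 28.21 × 111.2 km/° = 3137 km.
At 28° latitude, spacing = 3137 × cos(28°) = 2770 km.

2770 km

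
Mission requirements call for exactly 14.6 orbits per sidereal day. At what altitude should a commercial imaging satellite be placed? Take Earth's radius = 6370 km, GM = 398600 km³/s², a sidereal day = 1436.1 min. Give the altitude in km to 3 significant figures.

Required period T = 86166 / 14.6 = 5901.8 s.
From T = 2π√(a³/μ): a = (μ T²/4π²)^(1/3) = (398600 × 5901.8² / 4π²)^(1/3) = 7059 km.
Altitude h = a − R = 7059 − 6370 = 689 km.

689 km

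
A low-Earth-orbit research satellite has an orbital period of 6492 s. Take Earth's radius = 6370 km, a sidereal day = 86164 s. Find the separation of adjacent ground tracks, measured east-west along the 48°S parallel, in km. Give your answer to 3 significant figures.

Node shift per orbit = (6492.0/86164) × 360° = 27.12°.
Equatorial spacing = 27.12 × 111.2 km/° = 3016 km.
At 48° latitude, spacing = 3016 × cos(48°) = 2018 km.

2020 km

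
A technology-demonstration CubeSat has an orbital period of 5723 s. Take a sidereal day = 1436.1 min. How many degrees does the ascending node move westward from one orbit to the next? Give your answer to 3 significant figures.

During one orbit Earth rotates (5723.0 / 86166) × 360° = 23.91°.

23.9°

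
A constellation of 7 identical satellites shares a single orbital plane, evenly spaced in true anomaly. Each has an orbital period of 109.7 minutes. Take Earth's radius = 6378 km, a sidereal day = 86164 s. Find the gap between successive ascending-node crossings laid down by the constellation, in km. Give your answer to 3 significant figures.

437 km

T = 109.7 min = 6582.0 s.
Single-satellite node shift = (6582.0/86164) × 360° = 27.50°.
With 7 satellites evenly phased, successive equator crossings are 27.50/7 = 3.929° apart.
That is 3.929 × 111.3 = 437 km at the equator.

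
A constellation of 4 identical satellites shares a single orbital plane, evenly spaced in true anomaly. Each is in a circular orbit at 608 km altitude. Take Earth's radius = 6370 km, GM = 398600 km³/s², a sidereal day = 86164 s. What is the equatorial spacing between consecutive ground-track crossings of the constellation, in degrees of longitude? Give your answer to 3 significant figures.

Semi-major axis a = 6370 + 608 = 6978 km. Period T = 2π√(a³/μ) = 2π√(6978³/398600) = 5801.1 s = 96.68 min.
Single-satellite node shift = (5801.1/86164) × 360° = 24.24°.
With 4 satellites evenly phased, successive equator crossings are 24.24/4 = 6.059° apart.

6.06°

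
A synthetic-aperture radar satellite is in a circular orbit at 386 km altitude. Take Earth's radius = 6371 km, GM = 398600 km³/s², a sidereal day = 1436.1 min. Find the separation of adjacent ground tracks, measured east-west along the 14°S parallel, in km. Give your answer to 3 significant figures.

Semi-major axis a = 6371 + 386 = 6757 km. Period T = 2π√(a³/μ) = 2π√(6757³/398600) = 5527.7 s = 92.13 min.
Node shift per orbit = (5527.7/86166) × 360° = 23.09°.
Equatorial spacing = 23.09 × 111.2 km/° = 2568 km.
At 14° latitude, spacing = 2568 × cos(14°) = 2492 km.

2490 km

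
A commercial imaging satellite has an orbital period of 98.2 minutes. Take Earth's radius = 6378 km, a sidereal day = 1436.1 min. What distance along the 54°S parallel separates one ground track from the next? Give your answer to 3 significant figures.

1610 km

T = 98.2 min = 5892.0 s.
Node shift per orbit = (5892.0/86166) × 360° = 24.62°.
Equatorial spacing = 24.62 × 111.3 km/° = 2740 km.
At 54° latitude, spacing = 2740 × cos(54°) = 1611 km.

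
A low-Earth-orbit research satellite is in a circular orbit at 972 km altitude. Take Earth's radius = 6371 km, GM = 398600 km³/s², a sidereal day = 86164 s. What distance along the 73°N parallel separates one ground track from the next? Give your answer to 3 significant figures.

851 km

Semi-major axis a = 6371 + 972 = 7343 km. Period T = 2π√(a³/μ) = 2π√(7343³/398600) = 6262.1 s = 104.37 min.
Node shift per orbit = (6262.1/86164) × 360° = 26.16°.
Equatorial spacing = 26.16 × 111.2 km/° = 2909 km.
At 73° latitude, spacing = 2909 × cos(73°) = 851 km.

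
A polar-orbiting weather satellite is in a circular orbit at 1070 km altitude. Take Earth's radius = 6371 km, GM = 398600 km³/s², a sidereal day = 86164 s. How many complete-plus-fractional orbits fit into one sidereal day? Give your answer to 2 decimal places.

Semi-major axis a = 6371 + 1070 = 7441 km. Period T = 2π√(a³/μ) = 2π√(7441³/398600) = 6387.9 s = 106.47 min.
Orbits per sidereal day = 86164 / 6387.9 = 13.489.

13.49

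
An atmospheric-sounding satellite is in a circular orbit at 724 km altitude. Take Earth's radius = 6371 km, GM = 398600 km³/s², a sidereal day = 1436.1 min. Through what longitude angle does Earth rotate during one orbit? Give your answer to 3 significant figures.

24.8°

Semi-major axis a = 6371 + 724 = 7095 km. Period T = 2π√(a³/μ) = 2π√(7095³/398600) = 5947.6 s = 99.13 min.
During one orbit Earth rotates (5947.6 / 86166) × 360° = 24.85°.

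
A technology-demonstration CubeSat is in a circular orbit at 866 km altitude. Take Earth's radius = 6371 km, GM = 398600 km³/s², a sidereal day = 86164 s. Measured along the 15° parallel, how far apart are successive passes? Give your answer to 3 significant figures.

Semi-major axis a = 6371 + 866 = 7237 km. Period T = 2π√(a³/μ) = 2π√(7237³/398600) = 6127.0 s = 102.12 min.
Node shift per orbit = (6127.0/86164) × 360° = 25.60°.
Equatorial spacing = 25.60 × 111.2 km/° = 2846 km.
At 15° latitude, spacing = 2846 × cos(15°) = 2750 km.

2750 km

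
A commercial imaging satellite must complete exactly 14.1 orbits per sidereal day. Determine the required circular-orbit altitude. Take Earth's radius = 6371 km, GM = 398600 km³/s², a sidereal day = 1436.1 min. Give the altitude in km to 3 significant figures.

853 km

Required period T = 86166 / 14.1 = 6111.1 s.
From T = 2π√(a³/μ): a = (μ T²/4π²)^(1/3) = (398600 × 6111.1² / 4π²)^(1/3) = 7224 km.
Altitude h = a − R = 7224 − 6371 = 853 km.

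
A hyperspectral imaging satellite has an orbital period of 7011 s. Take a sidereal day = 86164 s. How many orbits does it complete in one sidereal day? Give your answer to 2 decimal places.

12.29

Orbits per sidereal day = 86164 / 7011.0 = 12.290.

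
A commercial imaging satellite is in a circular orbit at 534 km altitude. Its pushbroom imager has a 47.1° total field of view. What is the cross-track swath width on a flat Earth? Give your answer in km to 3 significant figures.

Half-angle = 47.1°/2 = 23.55°.
Swath width ≈ 2h·tan(θ/2) = 2 × 534 × tan(23.55°) = 465.5 km.

465 km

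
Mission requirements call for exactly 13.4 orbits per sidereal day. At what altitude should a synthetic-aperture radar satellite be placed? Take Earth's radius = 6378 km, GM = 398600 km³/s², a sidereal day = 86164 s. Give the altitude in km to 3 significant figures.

1100 km

Required period T = 86164 / 13.4 = 6430.1 s.
From T = 2π√(a³/μ): a = (μ T²/4π²)^(1/3) = (398600 × 6430.1² / 4π²)^(1/3) = 7474 km.
Altitude h = a − R = 7474 − 6378 = 1096 km.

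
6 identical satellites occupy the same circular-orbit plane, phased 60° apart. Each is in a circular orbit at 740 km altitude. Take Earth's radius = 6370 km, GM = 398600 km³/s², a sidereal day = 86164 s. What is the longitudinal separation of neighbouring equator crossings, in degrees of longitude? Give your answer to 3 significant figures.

4.15°

Semi-major axis a = 6370 + 740 = 7110 km. Period T = 2π√(a³/μ) = 2π√(7110³/398600) = 5966.4 s = 99.44 min.
Single-satellite node shift = (5966.4/86164) × 360° = 24.93°.
With 6 satellites evenly phased, successive equator crossings are 24.93/6 = 4.155° apart.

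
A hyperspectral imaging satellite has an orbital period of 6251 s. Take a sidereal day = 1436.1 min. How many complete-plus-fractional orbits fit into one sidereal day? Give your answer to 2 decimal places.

Orbits per sidereal day = 86166 / 6251.0 = 13.784.

13.78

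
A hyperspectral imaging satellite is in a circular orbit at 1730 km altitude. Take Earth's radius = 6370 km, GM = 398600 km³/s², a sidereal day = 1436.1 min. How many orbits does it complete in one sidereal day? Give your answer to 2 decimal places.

11.88

Semi-major axis a = 6370 + 1730 = 8100 km. Period T = 2π√(a³/μ) = 2π√(8100³/398600) = 7255.0 s = 120.92 min.
Orbits per sidereal day = 86166 / 7255.0 = 11.877.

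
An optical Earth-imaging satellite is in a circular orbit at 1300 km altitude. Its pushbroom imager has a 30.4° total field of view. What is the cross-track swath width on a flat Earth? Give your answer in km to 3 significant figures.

706 km

Half-angle = 30.4°/2 = 15.2°.
Swath width ≈ 2h·tan(θ/2) = 2 × 1300 × tan(15.2°) = 706.4 km.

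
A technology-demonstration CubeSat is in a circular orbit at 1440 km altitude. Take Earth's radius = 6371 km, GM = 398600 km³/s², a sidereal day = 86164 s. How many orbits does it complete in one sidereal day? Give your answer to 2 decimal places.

12.54

Semi-major axis a = 6371 + 1440 = 7811 km. Period T = 2π√(a³/μ) = 2π√(7811³/398600) = 6870.2 s = 114.50 min.
Orbits per sidereal day = 86164 / 6870.2 = 12.542.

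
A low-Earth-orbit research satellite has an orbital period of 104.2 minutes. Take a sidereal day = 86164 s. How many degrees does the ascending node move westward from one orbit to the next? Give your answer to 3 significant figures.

26.1°

T = 104.2 min = 6252.0 s.
During one orbit Earth rotates (6252.0 / 86164) × 360° = 26.12°.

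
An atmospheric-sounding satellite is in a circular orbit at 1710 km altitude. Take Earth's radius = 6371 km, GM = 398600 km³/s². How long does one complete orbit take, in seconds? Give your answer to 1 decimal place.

Semi-major axis a = 6371 + 1710 = 8081 km. Period T = 2π√(a³/μ) = 2π√(8081³/398600) = 7229.5 s = 120.49 min.

7229.5 seconds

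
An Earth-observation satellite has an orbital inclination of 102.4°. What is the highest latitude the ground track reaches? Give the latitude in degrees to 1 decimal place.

77.6°

Retrograde orbit: the ground track reaches ±(180° − i) = ±(180 − 102.4) = ±77.6°.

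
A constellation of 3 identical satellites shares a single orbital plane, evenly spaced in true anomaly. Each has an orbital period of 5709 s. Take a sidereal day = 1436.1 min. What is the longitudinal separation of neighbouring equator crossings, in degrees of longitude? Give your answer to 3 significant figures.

7.95°

Single-satellite node shift = (5709.0/86166) × 360° = 23.85°.
With 3 satellites evenly phased, successive equator crossings are 23.85/3 = 7.951° apart.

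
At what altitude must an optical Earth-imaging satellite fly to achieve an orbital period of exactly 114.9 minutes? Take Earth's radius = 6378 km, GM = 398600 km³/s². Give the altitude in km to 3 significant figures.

T = 114.9 min = 6894.0 s.
From T = 2π√(a³/μ): a = (μ T²/4π²)^(1/3) = (398600 × 6894.0² / 4π²)^(1/3) = 7829 km.
Altitude h = a − R = 7829 − 6378 = 1451 km.

1450 km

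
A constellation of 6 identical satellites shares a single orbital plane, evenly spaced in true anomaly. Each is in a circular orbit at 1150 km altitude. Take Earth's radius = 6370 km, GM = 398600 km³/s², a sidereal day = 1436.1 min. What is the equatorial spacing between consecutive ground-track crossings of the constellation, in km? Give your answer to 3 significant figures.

Semi-major axis a = 6370 + 1150 = 7520 km. Period T = 2π√(a³/μ) = 2π√(7520³/398600) = 6489.9 s = 108.16 min.
Single-satellite node shift = (6489.9/86166) × 360° = 27.11°.
With 6 satellites evenly phased, successive equator crossings are 27.11/6 = 4.519° apart.
That is 4.519 × 111.2 = 502 km at the equator.

502 km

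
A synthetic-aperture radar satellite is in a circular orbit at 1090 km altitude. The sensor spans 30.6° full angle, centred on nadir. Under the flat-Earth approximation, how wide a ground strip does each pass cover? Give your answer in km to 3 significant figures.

Half-angle = 30.6°/2 = 15.3°.
Swath width ≈ 2h·tan(θ/2) = 2 × 1090 × tan(15.3°) = 596.4 km.

596 km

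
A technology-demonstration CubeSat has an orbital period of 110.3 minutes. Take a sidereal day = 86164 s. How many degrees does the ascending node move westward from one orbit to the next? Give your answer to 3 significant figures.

T = 110.3 min = 6618.0 s.
During one orbit Earth rotates (6618.0 / 86164) × 360° = 27.65°.

27.7°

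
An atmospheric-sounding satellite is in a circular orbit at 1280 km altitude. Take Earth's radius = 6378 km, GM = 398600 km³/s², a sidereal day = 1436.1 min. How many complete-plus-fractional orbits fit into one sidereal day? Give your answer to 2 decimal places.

Semi-major axis a = 6378 + 1280 = 7658 km. Period T = 2π√(a³/μ) = 2π√(7658³/398600) = 6669.4 s = 111.16 min.
Orbits per sidereal day = 86166 / 6669.4 = 12.920.

12.92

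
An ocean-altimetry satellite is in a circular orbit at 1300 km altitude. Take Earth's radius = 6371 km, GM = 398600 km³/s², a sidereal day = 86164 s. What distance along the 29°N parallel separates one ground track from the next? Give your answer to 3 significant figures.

2720 km

Semi-major axis a = 6371 + 1300 = 7671 km. Period T = 2π√(a³/μ) = 2π√(7671³/398600) = 6686.4 s = 111.44 min.
Node shift per orbit = (6686.4/86164) × 360° = 27.94°.
Equatorial spacing = 27.94 × 111.2 km/° = 3106 km.
At 29° latitude, spacing = 3106 × cos(29°) = 2717 km.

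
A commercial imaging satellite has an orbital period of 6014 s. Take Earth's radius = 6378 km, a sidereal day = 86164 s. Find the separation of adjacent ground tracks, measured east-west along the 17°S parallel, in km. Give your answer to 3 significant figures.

2670 km

Node shift per orbit = (6014.0/86164) × 360° = 25.13°.
Equatorial spacing = 25.13 × 111.3 km/° = 2797 km.
At 17° latitude, spacing = 2797 × cos(17°) = 2675 km.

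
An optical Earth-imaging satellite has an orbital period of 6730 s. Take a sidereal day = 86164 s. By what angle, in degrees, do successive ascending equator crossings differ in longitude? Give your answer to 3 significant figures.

28.1°

During one orbit Earth rotates (6730.0 / 86164) × 360° = 28.12°.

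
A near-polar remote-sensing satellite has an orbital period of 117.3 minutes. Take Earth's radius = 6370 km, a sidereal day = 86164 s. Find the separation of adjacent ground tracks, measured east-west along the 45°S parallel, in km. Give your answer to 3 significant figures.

2310 km

T = 117.3 min = 7038.0 s.
Node shift per orbit = (7038.0/86164) × 360° = 29.41°.
Equatorial spacing = 29.41 × 111.2 km/° = 3269 km.
At 45° latitude, spacing = 3269 × cos(45°) = 2312 km.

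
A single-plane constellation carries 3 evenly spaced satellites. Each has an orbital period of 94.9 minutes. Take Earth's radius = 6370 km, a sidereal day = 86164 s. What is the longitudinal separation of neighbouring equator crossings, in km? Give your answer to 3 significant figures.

882 km

T = 94.9 min = 5694.0 s.
Single-satellite node shift = (5694.0/86164) × 360° = 23.79°.
With 3 satellites evenly phased, successive equator crossings are 23.79/3 = 7.930° apart.
That is 7.930 × 111.2 = 882 km at the equator.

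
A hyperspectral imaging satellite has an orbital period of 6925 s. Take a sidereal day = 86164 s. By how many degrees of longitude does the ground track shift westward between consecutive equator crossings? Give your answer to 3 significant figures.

28.9°

During one orbit Earth rotates (6925.0 / 86164) × 360° = 28.93°.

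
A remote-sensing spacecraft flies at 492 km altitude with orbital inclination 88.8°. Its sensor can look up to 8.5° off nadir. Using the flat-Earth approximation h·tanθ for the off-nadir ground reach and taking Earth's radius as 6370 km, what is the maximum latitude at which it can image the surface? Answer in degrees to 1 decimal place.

For a prograde orbit the ground track reaches latitude ±i = ±88.8°.
Sensor half-swath on the ground ≈ 492·tan(8.5°) = 74 km = 0.66° of latitude.
Maximum observable latitude ≈ 88.8 + 0.66 = 89.5°.

89.5°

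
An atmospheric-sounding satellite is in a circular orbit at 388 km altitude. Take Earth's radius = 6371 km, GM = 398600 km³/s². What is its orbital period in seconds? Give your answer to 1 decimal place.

5530.1 seconds

Semi-major axis a = 6371 + 388 = 6759 km. Period T = 2π√(a³/μ) = 2π√(6759³/398600) = 5530.1 s = 92.17 min.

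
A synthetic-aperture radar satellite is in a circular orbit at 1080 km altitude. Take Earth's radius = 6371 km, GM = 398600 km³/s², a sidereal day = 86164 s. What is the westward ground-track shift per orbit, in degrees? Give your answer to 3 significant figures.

Semi-major axis a = 6371 + 1080 = 7451 km. Period T = 2π√(a³/μ) = 2π√(7451³/398600) = 6400.8 s = 106.68 min.
During one orbit Earth rotates (6400.8 / 86164) × 360° = 26.74°.

26.7°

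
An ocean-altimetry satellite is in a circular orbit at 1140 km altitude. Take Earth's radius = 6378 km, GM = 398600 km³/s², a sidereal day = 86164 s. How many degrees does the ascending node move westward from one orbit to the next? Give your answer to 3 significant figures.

27.1°

Semi-major axis a = 6378 + 1140 = 7518 km. Period T = 2π√(a³/μ) = 2π√(7518³/398600) = 6487.3 s = 108.12 min.
During one orbit Earth rotates (6487.3 / 86164) × 360° = 27.10°.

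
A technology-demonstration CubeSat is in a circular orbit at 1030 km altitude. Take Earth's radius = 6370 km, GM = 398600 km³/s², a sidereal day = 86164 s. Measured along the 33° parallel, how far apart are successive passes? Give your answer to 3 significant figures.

Semi-major axis a = 6370 + 1030 = 7400 km. Period T = 2π√(a³/μ) = 2π√(7400³/398600) = 6335.2 s = 105.59 min.
Node shift per orbit = (6335.2/86164) × 360° = 26.47°.
Equatorial spacing = 26.47 × 111.2 km/° = 2943 km.
At 33° latitude, spacing = 2943 × cos(33°) = 2468 km.

2470 km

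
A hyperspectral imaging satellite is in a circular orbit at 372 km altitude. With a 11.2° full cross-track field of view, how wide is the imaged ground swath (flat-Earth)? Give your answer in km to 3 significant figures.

72.9 km

Half-angle = 11.2°/2 = 5.6°.
Swath width ≈ 2h·tan(θ/2) = 2 × 372 × tan(5.6°) = 72.9 km.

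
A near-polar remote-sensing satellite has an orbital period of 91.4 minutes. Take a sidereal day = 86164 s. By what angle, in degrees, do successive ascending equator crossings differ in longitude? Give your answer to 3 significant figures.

T = 91.4 min = 5484.0 s.
During one orbit Earth rotates (5484.0 / 86164) × 360° = 22.91°.

22.9°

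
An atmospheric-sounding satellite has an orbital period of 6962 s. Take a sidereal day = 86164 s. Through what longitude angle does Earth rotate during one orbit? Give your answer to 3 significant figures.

29.1°

During one orbit Earth rotates (6962.0 / 86164) × 360° = 29.09°.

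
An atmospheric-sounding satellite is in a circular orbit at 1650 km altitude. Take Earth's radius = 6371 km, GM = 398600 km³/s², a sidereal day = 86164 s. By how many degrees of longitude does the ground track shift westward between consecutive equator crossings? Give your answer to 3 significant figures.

29.9°

Semi-major axis a = 6371 + 1650 = 8021 km. Period T = 2π√(a³/μ) = 2π√(8021³/398600) = 7149.1 s = 119.15 min.
During one orbit Earth rotates (7149.1 / 86164) × 360° = 29.87°.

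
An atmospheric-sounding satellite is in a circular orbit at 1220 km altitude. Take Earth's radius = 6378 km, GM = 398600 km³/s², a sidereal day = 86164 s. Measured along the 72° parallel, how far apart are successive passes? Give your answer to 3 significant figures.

947 km

Semi-major axis a = 6378 + 1220 = 7598 km. Period T = 2π√(a³/μ) = 2π√(7598³/398600) = 6591.1 s = 109.85 min.
Node shift per orbit = (6591.1/86164) × 360° = 27.54°.
Equatorial spacing = 27.54 × 111.3 km/° = 3065 km.
At 72° latitude, spacing = 3065 × cos(72°) = 947 km.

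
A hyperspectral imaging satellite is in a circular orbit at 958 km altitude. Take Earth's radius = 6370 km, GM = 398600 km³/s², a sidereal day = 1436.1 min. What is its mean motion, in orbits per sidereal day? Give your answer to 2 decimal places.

Semi-major axis a = 6370 + 958 = 7328 km. Period T = 2π√(a³/μ) = 2π√(7328³/398600) = 6242.9 s = 104.05 min.
Orbits per sidereal day = 86166 / 6242.9 = 13.802.

13.80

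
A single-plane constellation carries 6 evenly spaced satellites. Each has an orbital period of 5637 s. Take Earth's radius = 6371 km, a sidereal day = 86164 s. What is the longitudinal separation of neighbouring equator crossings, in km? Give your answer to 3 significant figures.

Single-satellite node shift = (5637.0/86164) × 360° = 23.55°.
With 6 satellites evenly phased, successive equator crossings are 23.55/6 = 3.925° apart.
That is 3.925 × 111.2 = 436 km at the equator.

436 km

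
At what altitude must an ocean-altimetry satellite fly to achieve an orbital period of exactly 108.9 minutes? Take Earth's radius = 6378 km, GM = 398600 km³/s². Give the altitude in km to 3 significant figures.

T = 108.9 min = 6534.0 s.
From T = 2π√(a³/μ): a = (μ T²/4π²)^(1/3) = (398600 × 6534.0² / 4π²)^(1/3) = 7554 km.
Altitude h = a − R = 7554 − 6378 = 1176 km.

1180 km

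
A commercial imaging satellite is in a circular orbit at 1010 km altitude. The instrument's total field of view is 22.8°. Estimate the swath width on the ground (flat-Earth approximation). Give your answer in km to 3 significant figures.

Half-angle = 22.8°/2 = 11.4°.
Swath width ≈ 2h·tan(θ/2) = 2 × 1010 × tan(11.4°) = 407.3 km.

407 km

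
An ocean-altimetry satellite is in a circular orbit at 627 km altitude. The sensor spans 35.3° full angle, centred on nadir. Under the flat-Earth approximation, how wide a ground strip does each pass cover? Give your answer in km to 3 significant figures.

Half-angle = 35.3°/2 = 17.65°.
Swath width ≈ 2h·tan(θ/2) = 2 × 627 × tan(17.65°) = 399.0 km.

399 km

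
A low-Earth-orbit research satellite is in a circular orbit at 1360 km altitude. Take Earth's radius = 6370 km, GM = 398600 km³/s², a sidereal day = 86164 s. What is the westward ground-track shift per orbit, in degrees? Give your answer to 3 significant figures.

28.3°

Semi-major axis a = 6370 + 1360 = 7730 km. Period T = 2π√(a³/μ) = 2π√(7730³/398600) = 6763.6 s = 112.73 min.
During one orbit Earth rotates (6763.6 / 86164) × 360° = 28.26°.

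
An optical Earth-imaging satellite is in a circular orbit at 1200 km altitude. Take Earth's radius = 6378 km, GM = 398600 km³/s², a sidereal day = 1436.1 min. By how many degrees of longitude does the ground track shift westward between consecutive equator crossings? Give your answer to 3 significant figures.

Semi-major axis a = 6378 + 1200 = 7578 km. Period T = 2π√(a³/μ) = 2π√(7578³/398600) = 6565.1 s = 109.42 min.
During one orbit Earth rotates (6565.1 / 86166) × 360° = 27.43°.

27.4°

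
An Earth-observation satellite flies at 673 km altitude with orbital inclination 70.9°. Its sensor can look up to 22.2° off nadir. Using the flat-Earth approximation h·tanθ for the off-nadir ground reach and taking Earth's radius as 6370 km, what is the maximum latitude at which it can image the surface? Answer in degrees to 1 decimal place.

For a prograde orbit the ground track reaches latitude ±i = ±70.9°.
Sensor half-swath on the ground ≈ 673·tan(22.2°) = 275 km = 2.47° of latitude.
Maximum observable latitude ≈ 70.9 + 2.47 = 73.4°.

73.4°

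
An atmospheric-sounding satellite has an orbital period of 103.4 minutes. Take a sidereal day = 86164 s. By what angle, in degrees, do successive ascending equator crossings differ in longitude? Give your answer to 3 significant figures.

25.9°

T = 103.4 min = 6204.0 s.
During one orbit Earth rotates (6204.0 / 86164) × 360° = 25.92°.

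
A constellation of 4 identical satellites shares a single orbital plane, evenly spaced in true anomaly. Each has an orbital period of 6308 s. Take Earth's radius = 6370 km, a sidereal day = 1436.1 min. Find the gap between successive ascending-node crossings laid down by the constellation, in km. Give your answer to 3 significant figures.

733 km

Single-satellite node shift = (6308.0/86166) × 360° = 26.35°.
With 4 satellites evenly phased, successive equator crossings are 26.35/4 = 6.589° apart.
That is 6.589 × 111.2 = 733 km at the equator.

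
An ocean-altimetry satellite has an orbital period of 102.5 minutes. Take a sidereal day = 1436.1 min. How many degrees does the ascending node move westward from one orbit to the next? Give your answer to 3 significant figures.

25.7°

T = 102.5 min = 6150.0 s.
During one orbit Earth rotates (6150.0 / 86166) × 360° = 25.69°.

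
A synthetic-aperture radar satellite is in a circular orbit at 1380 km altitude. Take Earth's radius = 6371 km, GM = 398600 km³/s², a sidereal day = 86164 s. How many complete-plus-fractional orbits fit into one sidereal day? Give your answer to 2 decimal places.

12.69

Semi-major axis a = 6371 + 1380 = 7751 km. Period T = 2π√(a³/μ) = 2π√(7751³/398600) = 6791.2 s = 113.19 min.
Orbits per sidereal day = 86164 / 6791.2 = 12.688.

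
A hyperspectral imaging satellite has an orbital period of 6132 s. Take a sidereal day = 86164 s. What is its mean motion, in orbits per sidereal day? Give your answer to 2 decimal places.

14.05

Orbits per sidereal day = 86164 / 6132.0 = 14.052.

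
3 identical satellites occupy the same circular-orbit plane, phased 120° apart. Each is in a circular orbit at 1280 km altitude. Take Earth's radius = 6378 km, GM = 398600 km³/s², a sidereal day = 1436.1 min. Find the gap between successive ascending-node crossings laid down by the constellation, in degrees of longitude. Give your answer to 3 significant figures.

9.29°

Semi-major axis a = 6378 + 1280 = 7658 km. Period T = 2π√(a³/μ) = 2π√(7658³/398600) = 6669.4 s = 111.16 min.
Single-satellite node shift = (6669.4/86166) × 360° = 27.86°.
With 3 satellites evenly phased, successive equator crossings are 27.86/3 = 9.288° apart.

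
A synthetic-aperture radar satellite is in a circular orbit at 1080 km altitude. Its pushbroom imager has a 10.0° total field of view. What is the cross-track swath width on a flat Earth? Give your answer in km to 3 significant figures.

Half-angle = 10.0°/2 = 5°.
Swath width ≈ 2h·tan(θ/2) = 2 × 1080 × tan(5°) = 189.0 km.

189 km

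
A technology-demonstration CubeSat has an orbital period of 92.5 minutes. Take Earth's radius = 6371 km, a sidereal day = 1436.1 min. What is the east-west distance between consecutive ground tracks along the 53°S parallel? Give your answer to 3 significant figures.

1550 km

T = 92.5 min = 5550.0 s.
Node shift per orbit = (5550.0/86166) × 360° = 23.19°.
Equatorial spacing = 23.19 × 111.2 km/° = 2578 km.
At 53° latitude, spacing = 2578 × cos(53°) = 1552 km.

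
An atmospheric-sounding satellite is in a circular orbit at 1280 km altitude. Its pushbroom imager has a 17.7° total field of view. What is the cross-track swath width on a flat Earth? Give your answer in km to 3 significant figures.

399 km

Half-angle = 17.7°/2 = 8.85°.
Swath width ≈ 2h·tan(θ/2) = 2 × 1280 × tan(8.85°) = 398.6 km.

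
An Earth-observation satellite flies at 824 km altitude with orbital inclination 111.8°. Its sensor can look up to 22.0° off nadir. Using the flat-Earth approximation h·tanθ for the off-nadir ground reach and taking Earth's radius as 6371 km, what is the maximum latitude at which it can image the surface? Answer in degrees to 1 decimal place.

71.2°

Retrograde orbit: the ground track reaches ±(180° − i) = ±(180 − 111.8) = ±68.2°.
Sensor half-swath on the ground ≈ 824·tan(22.0°) = 333 km = 2.99° of latitude.
Maximum observable latitude ≈ 68.2 + 2.99 = 71.2°.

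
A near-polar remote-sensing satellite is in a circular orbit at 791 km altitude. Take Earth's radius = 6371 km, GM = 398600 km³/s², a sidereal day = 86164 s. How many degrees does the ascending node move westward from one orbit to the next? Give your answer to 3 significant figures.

25.2°

Semi-major axis a = 6371 + 791 = 7162 km. Period T = 2π√(a³/μ) = 2π√(7162³/398600) = 6032.0 s = 100.53 min.
During one orbit Earth rotates (6032.0 / 86164) × 360° = 25.20°.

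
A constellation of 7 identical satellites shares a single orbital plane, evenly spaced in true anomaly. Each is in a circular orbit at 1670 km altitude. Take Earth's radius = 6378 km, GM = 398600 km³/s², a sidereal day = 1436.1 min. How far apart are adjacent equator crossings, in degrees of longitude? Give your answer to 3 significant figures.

Semi-major axis a = 6378 + 1670 = 8048 km. Period T = 2π√(a³/μ) = 2π√(8048³/398600) = 7185.3 s = 119.75 min.
Single-satellite node shift = (7185.3/86166) × 360° = 30.02°.
With 7 satellites evenly phased, successive equator crossings are 30.02/7 = 4.289° apart.

4.29°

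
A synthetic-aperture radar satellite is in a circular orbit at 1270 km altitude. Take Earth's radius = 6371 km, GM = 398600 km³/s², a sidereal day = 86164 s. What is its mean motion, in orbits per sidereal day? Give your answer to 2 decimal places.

Semi-major axis a = 6371 + 1270 = 7641 km. Period T = 2π√(a³/μ) = 2π√(7641³/398600) = 6647.2 s = 110.79 min.
Orbits per sidereal day = 86164 / 6647.2 = 12.963.

12.96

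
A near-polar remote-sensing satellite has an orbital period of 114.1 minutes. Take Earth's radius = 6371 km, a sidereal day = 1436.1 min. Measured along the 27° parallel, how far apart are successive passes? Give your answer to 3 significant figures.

2830 km

T = 114.1 min = 6846.0 s.
Node shift per orbit = (6846.0/86166) × 360° = 28.60°.
Equatorial spacing = 28.60 × 111.2 km/° = 3180 km.
At 27° latitude, spacing = 3180 × cos(27°) = 2834 km.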